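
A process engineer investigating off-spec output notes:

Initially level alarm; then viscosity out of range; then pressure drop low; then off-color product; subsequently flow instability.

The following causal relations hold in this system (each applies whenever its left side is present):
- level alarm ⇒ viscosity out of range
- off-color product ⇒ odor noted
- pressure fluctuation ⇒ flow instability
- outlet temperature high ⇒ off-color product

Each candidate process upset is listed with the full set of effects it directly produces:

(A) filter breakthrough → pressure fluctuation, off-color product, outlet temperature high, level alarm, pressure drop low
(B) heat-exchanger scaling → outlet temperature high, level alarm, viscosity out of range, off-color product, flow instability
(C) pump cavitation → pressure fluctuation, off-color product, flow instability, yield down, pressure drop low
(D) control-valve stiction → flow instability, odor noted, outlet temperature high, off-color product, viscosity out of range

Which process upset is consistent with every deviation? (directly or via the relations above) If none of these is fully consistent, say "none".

A

Per-candidate check:
(A) filter breakthrough — accounts for every observation (viscosity out of range via level alarm → viscosity out of range)
(B) heat-exchanger scaling — does not account for pressure drop low
(C) pump cavitation — does not account for level alarm, viscosity out of range
(D) control-valve stiction — does not account for level alarm, pressure drop low
(A) alone accounts for all the evidence.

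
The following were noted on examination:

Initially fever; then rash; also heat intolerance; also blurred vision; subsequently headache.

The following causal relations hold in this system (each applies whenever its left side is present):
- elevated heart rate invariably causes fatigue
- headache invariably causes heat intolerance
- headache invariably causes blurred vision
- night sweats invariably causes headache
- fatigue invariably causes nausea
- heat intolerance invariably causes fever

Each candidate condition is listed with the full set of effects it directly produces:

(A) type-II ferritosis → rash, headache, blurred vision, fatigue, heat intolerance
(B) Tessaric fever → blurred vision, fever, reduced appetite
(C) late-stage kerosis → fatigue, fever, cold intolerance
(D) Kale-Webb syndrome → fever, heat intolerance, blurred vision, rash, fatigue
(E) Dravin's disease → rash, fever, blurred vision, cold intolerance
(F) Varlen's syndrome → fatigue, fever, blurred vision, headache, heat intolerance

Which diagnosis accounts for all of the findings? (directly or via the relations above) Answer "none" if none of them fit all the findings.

Testing each hypothesis:
(A) type-II ferritosis — fever ✓ (by heat intolerance → fever); rash ✓; heat intolerance ✓; blurred vision ✓; headache ✓
(B) Tessaric fever — fever ✓; rash ✗; heat intolerance ✗; blurred vision ✓; headache ✗
(C) late-stage kerosis — fever ✓; rash ✗; heat intolerance ✗; blurred vision ✗; headache ✗
(D) Kale-Webb syndrome — does not account for headache
(E) Dravin's disease — fever ✓; rash ✓; heat intolerance ✗; blurred vision ✓; headache ✗
(F) Varlen's syndrome — fever ✓; rash ✗; heat intolerance ✓; blurred vision ✓; headache ✓
Only (A) is consistent with every observation.

A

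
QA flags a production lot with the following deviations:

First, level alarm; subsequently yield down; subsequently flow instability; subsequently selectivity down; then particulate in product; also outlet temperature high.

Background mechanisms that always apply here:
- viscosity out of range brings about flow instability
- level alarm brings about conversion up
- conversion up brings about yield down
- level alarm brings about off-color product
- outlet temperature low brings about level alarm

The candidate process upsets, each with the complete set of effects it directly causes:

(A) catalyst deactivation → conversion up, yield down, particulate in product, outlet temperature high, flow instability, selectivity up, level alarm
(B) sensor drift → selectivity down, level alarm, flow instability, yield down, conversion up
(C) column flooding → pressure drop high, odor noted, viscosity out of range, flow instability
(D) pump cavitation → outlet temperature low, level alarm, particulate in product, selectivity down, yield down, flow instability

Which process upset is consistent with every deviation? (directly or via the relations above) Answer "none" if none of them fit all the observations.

Checking each candidate against the observations:
(A) catalyst deactivation — level alarm match; yield down match; flow instability match; selectivity down miss; particulate in product match; outlet temperature high match
(B) sensor drift — level alarm match; yield down match; flow instability match; selectivity down match; particulate in product miss; outlet temperature high miss
(C) column flooding — does not account for level alarm, yield down, selectivity down, particulate in product, outlet temperature high
(D) pump cavitation — fails on outlet temperature high (predicts outlet temperature low, not outlet temperature high)
No candidate is consistent with all observations.

none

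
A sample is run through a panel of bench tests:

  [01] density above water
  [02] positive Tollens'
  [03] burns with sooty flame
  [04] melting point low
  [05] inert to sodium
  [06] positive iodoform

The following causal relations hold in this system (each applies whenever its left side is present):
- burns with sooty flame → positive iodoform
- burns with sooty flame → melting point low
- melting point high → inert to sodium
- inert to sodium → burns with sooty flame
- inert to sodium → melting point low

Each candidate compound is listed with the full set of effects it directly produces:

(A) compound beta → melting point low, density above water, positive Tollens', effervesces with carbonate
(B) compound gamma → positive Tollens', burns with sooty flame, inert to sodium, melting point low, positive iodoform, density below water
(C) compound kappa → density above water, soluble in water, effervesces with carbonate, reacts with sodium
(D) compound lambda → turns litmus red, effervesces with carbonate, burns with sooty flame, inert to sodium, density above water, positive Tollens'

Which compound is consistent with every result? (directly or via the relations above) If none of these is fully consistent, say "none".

Checking each candidate against the observations:
(A) compound beta — density above water +; positive Tollens' +; burns with sooty flame -; melting point low +; inert to sodium -; positive iodoform -
(B) compound gamma — density above water -; positive Tollens' +; burns with sooty flame +; melting point low +; inert to sodium +; positive iodoform +
(C) compound kappa — fails on positive Tollens', burns with sooty flame, melting point low, inert to sodium, positive iodoform (predicts reacts with sodium, not inert to sodium)
(D) compound lambda — density above water +; positive Tollens' +; burns with sooty flame +; melting point low + (via inert to sodium → melting point low); inert to sodium +; positive iodoform + (via burns with sooty flame → positive iodoform)
Only (D) is consistent with every observation.

D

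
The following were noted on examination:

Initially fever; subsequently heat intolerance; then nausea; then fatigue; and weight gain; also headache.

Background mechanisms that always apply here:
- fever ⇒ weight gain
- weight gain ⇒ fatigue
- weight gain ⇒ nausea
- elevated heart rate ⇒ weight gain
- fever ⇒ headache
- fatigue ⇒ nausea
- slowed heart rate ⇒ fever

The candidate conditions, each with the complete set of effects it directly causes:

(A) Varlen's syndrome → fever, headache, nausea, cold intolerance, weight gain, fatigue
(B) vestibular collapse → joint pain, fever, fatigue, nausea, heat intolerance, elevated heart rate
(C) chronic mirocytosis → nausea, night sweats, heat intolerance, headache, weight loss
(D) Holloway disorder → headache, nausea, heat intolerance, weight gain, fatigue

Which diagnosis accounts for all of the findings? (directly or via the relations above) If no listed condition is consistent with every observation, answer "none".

B

Testing each hypothesis:
(A) Varlen's syndrome — fails on heat intolerance (predicts cold intolerance, not heat intolerance)
(B) vestibular collapse — accounts for every observation (weight gain by elevated heart rate → weight gain)
(C) chronic mirocytosis — fails on fever, fatigue, weight gain (predicts weight loss, not weight gain)
(D) Holloway disorder — fever miss; heat intolerance match; nausea match; fatigue match; weight gain match; headache match
(B) alone accounts for all the evidence.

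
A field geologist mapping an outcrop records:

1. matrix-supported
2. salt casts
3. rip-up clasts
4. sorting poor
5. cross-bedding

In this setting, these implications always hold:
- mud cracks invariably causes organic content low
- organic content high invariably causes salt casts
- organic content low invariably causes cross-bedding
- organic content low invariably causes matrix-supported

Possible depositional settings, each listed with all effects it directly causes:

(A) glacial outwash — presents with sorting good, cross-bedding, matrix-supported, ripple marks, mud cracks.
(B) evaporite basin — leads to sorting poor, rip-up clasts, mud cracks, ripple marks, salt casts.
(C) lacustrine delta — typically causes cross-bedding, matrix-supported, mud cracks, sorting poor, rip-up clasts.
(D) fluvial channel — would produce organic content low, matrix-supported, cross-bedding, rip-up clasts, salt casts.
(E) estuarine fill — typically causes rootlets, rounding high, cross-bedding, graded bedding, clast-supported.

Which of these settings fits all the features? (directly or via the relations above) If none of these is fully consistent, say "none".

B

Testing each hypothesis:
(A) glacial outwash — matrix-supported +; salt casts -; rip-up clasts -; sorting poor -; cross-bedding +
(B) evaporite basin — accounts for every observation (matrix-supported via mud cracks → organic content low → matrix-supported)
(C) lacustrine delta — matrix-supported +; salt casts -; rip-up clasts +; sorting poor +; cross-bedding +
(D) fluvial channel — does not account for sorting poor
(E) estuarine fill — matrix-supported -; salt casts -; rip-up clasts -; sorting poor -; cross-bedding +
(B) alone accounts for all the evidence.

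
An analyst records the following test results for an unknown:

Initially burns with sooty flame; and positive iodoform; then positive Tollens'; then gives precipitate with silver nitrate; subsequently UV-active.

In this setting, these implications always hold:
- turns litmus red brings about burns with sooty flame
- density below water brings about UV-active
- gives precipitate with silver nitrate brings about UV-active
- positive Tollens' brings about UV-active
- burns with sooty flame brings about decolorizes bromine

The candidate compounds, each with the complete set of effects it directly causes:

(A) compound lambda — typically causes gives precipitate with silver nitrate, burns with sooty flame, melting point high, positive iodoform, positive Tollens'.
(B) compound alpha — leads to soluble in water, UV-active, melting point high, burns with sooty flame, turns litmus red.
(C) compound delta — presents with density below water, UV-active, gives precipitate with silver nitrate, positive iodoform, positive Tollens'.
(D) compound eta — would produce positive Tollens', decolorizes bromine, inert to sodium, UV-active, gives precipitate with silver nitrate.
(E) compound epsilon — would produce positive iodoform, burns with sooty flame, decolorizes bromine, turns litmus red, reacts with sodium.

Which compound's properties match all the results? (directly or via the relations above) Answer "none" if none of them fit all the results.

Testing each hypothesis:
(A) compound lambda — accounts for every observation (UV-active via gives precipitate with silver nitrate → UV-active)
(B) compound alpha — does not account for positive iodoform, positive Tollens', gives precipitate with silver nitrate
(C) compound delta — burns with sooty flame ✗; positive iodoform ✓; positive Tollens' ✓; gives precipitate with silver nitrate ✓; UV-active ✓
(D) compound eta — does not account for burns with sooty flame, positive iodoform
(E) compound epsilon — does not account for positive Tollens', gives precipitate with silver nitrate, UV-active
(A) alone accounts for all the evidence.

A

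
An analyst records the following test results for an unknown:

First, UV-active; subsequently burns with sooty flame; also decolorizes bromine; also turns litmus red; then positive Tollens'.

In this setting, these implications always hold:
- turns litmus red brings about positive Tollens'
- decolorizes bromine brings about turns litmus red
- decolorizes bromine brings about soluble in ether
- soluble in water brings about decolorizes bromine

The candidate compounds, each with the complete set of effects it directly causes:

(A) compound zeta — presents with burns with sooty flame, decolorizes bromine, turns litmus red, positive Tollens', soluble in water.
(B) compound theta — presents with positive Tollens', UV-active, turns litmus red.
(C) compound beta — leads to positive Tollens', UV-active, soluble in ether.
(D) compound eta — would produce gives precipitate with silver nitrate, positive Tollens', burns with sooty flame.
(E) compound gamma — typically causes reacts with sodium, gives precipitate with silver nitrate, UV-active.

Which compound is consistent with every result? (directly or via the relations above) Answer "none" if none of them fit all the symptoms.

For each candidate, compare predicted effects to what was observed:
(A) compound zeta — does not account for UV-active
(B) compound theta — UV-active +; burns with sooty flame -; decolorizes bromine -; turns litmus red +; positive Tollens' +
(C) compound beta — does not account for burns with sooty flame, decolorizes bromine, turns litmus red
(D) compound eta — UV-active -; burns with sooty flame +; decolorizes bromine -; turns litmus red -; positive Tollens' +
(E) compound gamma — UV-active +; burns with sooty flame -; decolorizes bromine -; turns litmus red -; positive Tollens' -
No candidate is consistent with all observations.

none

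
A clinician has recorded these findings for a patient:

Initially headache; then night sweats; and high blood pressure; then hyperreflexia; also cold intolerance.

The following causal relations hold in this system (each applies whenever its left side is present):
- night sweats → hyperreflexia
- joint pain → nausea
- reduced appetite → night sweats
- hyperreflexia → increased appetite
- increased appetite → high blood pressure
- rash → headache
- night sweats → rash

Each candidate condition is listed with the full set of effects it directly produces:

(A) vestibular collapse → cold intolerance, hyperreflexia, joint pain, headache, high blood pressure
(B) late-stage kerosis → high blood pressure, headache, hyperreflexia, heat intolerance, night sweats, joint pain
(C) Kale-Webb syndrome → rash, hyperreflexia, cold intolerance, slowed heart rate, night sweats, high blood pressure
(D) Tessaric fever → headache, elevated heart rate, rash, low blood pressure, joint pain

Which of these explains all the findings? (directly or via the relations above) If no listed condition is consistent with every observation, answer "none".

C

For each candidate, compare predicted effects to what was observed:
(A) vestibular collapse — does not account for night sweats
(B) late-stage kerosis — headache +; night sweats +; high blood pressure +; hyperreflexia +; cold intolerance -
(C) Kale-Webb syndrome — headache + (through rash → headache); night sweats +; high blood pressure +; hyperreflexia +; cold intolerance +
(D) Tessaric fever — fails on night sweats, high blood pressure, hyperreflexia, cold intolerance (predicts low blood pressure, not high blood pressure)
Only (C) is consistent with every observation.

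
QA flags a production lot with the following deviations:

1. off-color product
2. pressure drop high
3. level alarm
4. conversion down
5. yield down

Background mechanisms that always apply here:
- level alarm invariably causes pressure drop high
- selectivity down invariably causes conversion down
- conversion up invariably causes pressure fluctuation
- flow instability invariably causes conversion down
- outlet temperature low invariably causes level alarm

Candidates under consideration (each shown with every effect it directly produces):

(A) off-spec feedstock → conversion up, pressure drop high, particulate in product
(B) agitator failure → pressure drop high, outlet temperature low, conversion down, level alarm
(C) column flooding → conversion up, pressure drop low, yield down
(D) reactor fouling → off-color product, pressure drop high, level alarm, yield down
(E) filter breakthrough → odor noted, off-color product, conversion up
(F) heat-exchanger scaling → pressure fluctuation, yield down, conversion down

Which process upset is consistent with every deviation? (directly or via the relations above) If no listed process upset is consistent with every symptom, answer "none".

none

Testing each hypothesis:
(A) off-spec feedstock — fails on off-color product, level alarm, conversion down, yield down (predicts conversion up, not conversion down)
(B) agitator failure — does not account for off-color product, yield down
(C) column flooding — fails on off-color product, pressure drop high, level alarm, conversion down (predicts pressure drop low, not pressure drop high; predicts conversion up, not conversion down)
(D) reactor fouling — does not account for conversion down
(E) filter breakthrough — fails on pressure drop high, level alarm, conversion down, yield down (predicts conversion up, not conversion down)
(F) heat-exchanger scaling — off-color product miss; pressure drop high miss; level alarm miss; conversion down match; yield down match
None of the listed candidates fits everything.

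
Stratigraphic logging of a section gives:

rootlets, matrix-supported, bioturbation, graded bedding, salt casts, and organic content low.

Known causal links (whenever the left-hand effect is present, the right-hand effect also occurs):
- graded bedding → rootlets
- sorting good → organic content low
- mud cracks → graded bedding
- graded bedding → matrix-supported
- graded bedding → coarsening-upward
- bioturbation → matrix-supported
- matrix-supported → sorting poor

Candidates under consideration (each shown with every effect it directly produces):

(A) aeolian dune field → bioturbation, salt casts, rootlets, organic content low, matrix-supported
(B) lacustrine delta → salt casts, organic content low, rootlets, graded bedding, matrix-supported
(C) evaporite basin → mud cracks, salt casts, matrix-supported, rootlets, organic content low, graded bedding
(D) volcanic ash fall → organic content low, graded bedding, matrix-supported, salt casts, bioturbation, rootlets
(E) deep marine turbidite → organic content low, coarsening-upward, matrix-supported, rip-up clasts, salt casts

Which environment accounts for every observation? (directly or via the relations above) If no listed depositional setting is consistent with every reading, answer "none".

D

For each candidate, compare predicted effects to what was observed:
(A) aeolian dune field — rootlets match; matrix-supported match; bioturbation match; graded bedding miss; salt casts match; organic content low match
(B) lacustrine delta — rootlets match; matrix-supported match; bioturbation miss; graded bedding match; salt casts match; organic content low match
(C) evaporite basin — rootlets match; matrix-supported match; bioturbation miss; graded bedding match; salt casts match; organic content low match
(D) volcanic ash fall — rootlets match; matrix-supported match; bioturbation match; graded bedding match; salt casts match; organic content low match
(E) deep marine turbidite — rootlets miss; matrix-supported match; bioturbation miss; graded bedding miss; salt casts match; organic content low match
Only (D) is consistent with every observation.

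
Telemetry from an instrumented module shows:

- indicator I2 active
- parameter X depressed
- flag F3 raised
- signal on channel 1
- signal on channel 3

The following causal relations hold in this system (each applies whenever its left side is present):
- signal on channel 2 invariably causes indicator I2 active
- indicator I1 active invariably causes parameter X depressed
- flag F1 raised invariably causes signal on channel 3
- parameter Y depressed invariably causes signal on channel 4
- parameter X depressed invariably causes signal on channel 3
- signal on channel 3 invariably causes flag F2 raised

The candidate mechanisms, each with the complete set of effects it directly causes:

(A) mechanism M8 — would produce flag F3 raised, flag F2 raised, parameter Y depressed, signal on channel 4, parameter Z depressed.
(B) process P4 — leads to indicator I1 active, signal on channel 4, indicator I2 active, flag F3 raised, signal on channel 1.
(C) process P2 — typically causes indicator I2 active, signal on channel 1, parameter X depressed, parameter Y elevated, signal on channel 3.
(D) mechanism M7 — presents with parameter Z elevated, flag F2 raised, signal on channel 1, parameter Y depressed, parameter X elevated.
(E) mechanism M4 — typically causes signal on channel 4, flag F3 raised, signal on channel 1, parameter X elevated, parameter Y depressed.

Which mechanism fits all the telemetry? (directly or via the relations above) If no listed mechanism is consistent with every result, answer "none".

B

For each candidate, compare predicted effects to what was observed:
(A) mechanism M8 — indicator I2 active NO; parameter X depressed NO; flag F3 raised yes; signal on channel 1 NO; signal on channel 3 NO
(B) process P4 — accounts for every observation (parameter X depressed through indicator I1 active → parameter X depressed)
(C) process P2 — indicator I2 active yes; parameter X depressed yes; flag F3 raised NO; signal on channel 1 yes; signal on channel 3 yes
(D) mechanism M7 — fails on indicator I2 active, parameter X depressed, flag F3 raised, signal on channel 3 (predicts parameter X elevated, not parameter X depressed)
(E) mechanism M4 — indicator I2 active NO; parameter X depressed NO; flag F3 raised yes; signal on channel 1 yes; signal on channel 3 NO
Only (B) is consistent with every observation.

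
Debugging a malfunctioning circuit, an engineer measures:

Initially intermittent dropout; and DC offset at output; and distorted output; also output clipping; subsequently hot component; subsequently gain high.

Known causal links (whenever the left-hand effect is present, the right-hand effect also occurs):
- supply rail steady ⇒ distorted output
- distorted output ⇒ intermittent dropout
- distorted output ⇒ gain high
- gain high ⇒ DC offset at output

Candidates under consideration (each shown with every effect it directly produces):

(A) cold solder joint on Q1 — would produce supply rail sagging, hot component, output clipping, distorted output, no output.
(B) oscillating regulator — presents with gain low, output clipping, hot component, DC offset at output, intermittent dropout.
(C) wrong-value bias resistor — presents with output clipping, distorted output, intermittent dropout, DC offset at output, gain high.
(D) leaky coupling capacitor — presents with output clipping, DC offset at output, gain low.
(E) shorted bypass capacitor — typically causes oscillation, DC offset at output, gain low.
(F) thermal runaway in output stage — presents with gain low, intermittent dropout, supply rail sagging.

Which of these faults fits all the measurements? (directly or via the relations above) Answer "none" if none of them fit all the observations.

A

Checking each candidate against the observations:
(A) cold solder joint on Q1 — intermittent dropout + (via distorted output → intermittent dropout); DC offset at output + (via distorted output → gain high → DC offset at output); distorted output +; output clipping +; hot component +; gain high + (via distorted output → gain high)
(B) oscillating regulator — fails on distorted output, gain high (predicts gain low, not gain high)
(C) wrong-value bias resistor — does not account for hot component
(D) leaky coupling capacitor — fails on intermittent dropout, distorted output, hot component, gain high (predicts gain low, not gain high)
(E) shorted bypass capacitor — fails on intermittent dropout, distorted output, output clipping, hot component, gain high (predicts gain low, not gain high)
(F) thermal runaway in output stage — fails on DC offset at output, distorted output, output clipping, hot component, gain high (predicts gain low, not gain high)
(A) is the only candidate with no mismatches.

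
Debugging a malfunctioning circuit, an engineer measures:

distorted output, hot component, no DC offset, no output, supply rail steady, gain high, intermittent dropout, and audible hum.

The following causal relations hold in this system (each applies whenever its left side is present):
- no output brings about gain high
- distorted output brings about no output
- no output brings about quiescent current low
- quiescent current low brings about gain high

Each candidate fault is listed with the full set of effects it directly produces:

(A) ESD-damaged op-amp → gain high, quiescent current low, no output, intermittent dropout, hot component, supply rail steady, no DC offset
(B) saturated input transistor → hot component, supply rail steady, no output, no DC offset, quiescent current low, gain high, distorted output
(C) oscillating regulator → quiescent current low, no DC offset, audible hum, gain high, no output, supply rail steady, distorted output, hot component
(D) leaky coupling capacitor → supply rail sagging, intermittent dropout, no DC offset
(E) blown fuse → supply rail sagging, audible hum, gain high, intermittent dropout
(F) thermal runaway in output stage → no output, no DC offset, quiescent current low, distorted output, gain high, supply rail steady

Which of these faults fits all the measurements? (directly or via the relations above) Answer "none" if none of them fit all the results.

none

Per-candidate check:
(A) ESD-damaged op-amp — does not account for distorted output, audible hum
(B) saturated input transistor — does not account for intermittent dropout, audible hum
(C) oscillating regulator — does not account for intermittent dropout
(D) leaky coupling capacitor — fails on distorted output, hot component, no output, supply rail steady, gain high, audible hum (predicts supply rail sagging, not supply rail steady)
(E) blown fuse — distorted output NO; hot component NO; no DC offset NO; no output NO; supply rail steady NO; gain high yes; intermittent dropout yes; audible hum yes
(F) thermal runaway in output stage — does not account for hot component, intermittent dropout, audible hum
Every candidate fails on at least one observation.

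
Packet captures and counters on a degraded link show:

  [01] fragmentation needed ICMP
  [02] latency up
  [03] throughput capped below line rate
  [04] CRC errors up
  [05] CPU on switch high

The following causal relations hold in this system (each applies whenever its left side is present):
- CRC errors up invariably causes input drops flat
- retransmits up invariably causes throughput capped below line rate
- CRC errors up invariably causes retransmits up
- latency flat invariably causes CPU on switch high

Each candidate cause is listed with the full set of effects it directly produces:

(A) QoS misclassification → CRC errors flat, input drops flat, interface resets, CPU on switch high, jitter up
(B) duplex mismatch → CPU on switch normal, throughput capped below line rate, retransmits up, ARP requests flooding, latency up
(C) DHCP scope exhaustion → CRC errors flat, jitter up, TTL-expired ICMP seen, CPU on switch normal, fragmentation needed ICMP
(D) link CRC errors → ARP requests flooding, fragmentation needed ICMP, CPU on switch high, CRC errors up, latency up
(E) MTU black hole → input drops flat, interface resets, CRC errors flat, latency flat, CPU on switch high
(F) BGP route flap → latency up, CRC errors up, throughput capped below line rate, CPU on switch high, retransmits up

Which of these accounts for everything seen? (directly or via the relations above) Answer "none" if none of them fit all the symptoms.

D

Checking each candidate against the observations:
(A) QoS misclassification — fails on fragmentation needed ICMP, latency up, throughput capped below line rate, CRC errors up (predicts CRC errors flat, not CRC errors up)
(B) duplex mismatch — fails on fragmentation needed ICMP, CRC errors up, CPU on switch high (predicts CPU on switch normal, not CPU on switch high)
(C) DHCP scope exhaustion — fragmentation needed ICMP match; latency up miss; throughput capped below line rate miss; CRC errors up miss; CPU on switch high miss
(D) link CRC errors — fragmentation needed ICMP match; latency up match; throughput capped below line rate match (by CRC errors up → retransmits up → throughput capped below line rate); CRC errors up match; CPU on switch high match
(E) MTU black hole — fragmentation needed ICMP miss; latency up miss; throughput capped below line rate miss; CRC errors up miss; CPU on switch high match
(F) BGP route flap — does not account for fragmentation needed ICMP
(D) alone accounts for all the evidence.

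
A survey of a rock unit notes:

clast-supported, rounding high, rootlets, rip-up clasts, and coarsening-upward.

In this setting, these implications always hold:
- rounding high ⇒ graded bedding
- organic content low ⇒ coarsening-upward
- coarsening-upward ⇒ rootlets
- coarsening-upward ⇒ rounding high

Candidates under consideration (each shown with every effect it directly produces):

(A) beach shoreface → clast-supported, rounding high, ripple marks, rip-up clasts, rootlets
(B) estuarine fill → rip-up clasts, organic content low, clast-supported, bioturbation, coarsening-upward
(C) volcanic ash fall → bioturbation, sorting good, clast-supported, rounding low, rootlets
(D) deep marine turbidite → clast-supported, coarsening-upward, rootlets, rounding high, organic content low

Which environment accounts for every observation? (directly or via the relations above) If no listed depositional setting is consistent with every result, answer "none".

B

Checking each candidate against the observations:
(A) beach shoreface — does not account for coarsening-upward
(B) estuarine fill — clast-supported ✓; rounding high ✓ (by coarsening-upward → rounding high); rootlets ✓ (by coarsening-upward → rootlets); rip-up clasts ✓; coarsening-upward ✓
(C) volcanic ash fall — clast-supported ✓; rounding high ✗; rootlets ✓; rip-up clasts ✗; coarsening-upward ✗
(D) deep marine turbidite — does not account for rip-up clasts
(B) alone accounts for all the evidence.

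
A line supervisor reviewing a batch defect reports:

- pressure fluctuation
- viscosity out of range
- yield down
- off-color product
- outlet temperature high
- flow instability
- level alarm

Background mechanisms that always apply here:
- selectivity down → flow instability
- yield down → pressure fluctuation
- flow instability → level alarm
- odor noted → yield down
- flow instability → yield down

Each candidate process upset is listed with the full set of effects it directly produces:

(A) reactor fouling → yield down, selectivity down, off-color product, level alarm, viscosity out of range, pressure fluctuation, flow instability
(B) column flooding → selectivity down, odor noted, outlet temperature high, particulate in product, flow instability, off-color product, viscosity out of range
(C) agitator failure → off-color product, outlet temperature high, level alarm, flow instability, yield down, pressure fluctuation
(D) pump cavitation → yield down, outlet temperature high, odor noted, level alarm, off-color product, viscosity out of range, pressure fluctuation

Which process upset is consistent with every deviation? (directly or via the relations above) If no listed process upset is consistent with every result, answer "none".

B

Testing each hypothesis:
(A) reactor fouling — does not account for outlet temperature high
(B) column flooding — accounts for every observation (pressure fluctuation through flow instability → yield down → pressure fluctuation)
(C) agitator failure — pressure fluctuation +; viscosity out of range -; yield down +; off-color product +; outlet temperature high +; flow instability +; level alarm +
(D) pump cavitation — does not account for flow instability
Only (B) is consistent with every observation.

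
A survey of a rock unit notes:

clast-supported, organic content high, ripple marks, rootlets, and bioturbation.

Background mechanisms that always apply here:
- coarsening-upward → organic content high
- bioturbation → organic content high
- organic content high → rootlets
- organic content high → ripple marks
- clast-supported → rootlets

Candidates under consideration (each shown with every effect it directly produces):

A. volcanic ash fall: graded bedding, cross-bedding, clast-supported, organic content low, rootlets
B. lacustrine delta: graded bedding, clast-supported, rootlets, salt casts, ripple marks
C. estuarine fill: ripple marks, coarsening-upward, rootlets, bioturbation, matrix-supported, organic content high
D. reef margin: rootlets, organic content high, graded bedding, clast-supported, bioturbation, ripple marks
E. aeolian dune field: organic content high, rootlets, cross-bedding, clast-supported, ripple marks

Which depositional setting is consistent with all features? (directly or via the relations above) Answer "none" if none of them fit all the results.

D

Per-candidate check:
(A) volcanic ash fall — fails on organic content high, ripple marks, bioturbation (predicts organic content low, not organic content high)
(B) lacustrine delta — clast-supported yes; organic content high NO; ripple marks yes; rootlets yes; bioturbation NO
(C) estuarine fill — clast-supported NO; organic content high yes; ripple marks yes; rootlets yes; bioturbation yes
(D) reef margin — clast-supported yes; organic content high yes; ripple marks yes; rootlets yes; bioturbation yes
(E) aeolian dune field — does not account for bioturbation
Only (D) is consistent with every observation.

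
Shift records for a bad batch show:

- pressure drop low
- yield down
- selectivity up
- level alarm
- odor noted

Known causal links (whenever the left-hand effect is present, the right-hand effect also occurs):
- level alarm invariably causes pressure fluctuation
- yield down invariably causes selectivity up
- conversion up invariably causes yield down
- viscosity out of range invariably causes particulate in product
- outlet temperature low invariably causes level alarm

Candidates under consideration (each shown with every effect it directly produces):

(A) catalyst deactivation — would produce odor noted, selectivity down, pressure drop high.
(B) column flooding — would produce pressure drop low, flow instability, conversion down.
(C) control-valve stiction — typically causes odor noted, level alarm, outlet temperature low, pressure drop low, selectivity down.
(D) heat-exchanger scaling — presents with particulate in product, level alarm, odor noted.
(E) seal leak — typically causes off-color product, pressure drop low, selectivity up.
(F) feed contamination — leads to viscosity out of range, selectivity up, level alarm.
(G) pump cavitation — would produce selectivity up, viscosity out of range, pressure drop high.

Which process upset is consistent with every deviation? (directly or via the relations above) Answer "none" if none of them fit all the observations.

Per-candidate check:
(A) catalyst deactivation — fails on pressure drop low, yield down, selectivity up, level alarm (predicts pressure drop high, not pressure drop low; predicts selectivity down, not selectivity up)
(B) column flooding — pressure drop low ✓; yield down ✗; selectivity up ✗; level alarm ✗; odor noted ✗
(C) control-valve stiction — fails on yield down, selectivity up (predicts selectivity down, not selectivity up)
(D) heat-exchanger scaling — does not account for pressure drop low, yield down, selectivity up
(E) seal leak — pressure drop low ✓; yield down ✗; selectivity up ✓; level alarm ✗; odor noted ✗
(F) feed contamination — does not account for pressure drop low, yield down, odor noted
(G) pump cavitation — pressure drop low ✗; yield down ✗; selectivity up ✓; level alarm ✗; odor noted ✗
Every candidate fails on at least one observation.

none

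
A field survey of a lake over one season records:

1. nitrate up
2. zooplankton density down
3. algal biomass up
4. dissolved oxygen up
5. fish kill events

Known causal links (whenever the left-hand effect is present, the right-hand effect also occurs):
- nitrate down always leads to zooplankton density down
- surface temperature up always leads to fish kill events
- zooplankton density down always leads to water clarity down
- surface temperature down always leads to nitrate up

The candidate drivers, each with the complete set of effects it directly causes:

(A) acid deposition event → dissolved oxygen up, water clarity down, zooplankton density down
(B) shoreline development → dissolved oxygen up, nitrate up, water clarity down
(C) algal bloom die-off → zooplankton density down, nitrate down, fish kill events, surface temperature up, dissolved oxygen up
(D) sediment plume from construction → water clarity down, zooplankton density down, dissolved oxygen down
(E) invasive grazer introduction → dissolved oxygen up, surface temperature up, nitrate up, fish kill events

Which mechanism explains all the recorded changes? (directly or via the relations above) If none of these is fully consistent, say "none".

none

Checking each candidate against the observations:
(A) acid deposition event — nitrate up miss; zooplankton density down match; algal biomass up miss; dissolved oxygen up match; fish kill events miss
(B) shoreline development — nitrate up match; zooplankton density down miss; algal biomass up miss; dissolved oxygen up match; fish kill events miss
(C) algal bloom die-off — nitrate up miss; zooplankton density down match; algal biomass up miss; dissolved oxygen up match; fish kill events match
(D) sediment plume from construction — nitrate up miss; zooplankton density down match; algal biomass up miss; dissolved oxygen up miss; fish kill events miss
(E) invasive grazer introduction — does not account for zooplankton density down, algal biomass up
Every candidate fails on at least one observation.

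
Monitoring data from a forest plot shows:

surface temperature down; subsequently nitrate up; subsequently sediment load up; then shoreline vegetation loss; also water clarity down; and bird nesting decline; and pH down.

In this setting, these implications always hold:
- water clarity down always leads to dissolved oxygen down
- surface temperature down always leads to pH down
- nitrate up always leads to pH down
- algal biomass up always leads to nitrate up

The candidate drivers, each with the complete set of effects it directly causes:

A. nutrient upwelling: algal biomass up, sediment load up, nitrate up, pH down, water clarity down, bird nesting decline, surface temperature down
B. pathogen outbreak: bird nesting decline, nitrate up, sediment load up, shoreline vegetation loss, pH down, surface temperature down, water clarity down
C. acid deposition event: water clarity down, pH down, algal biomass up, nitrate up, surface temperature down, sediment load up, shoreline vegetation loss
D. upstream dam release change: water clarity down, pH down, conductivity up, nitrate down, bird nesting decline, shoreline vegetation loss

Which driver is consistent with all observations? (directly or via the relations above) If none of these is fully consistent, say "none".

B

Testing each hypothesis:
(A) nutrient upwelling — does not account for shoreline vegetation loss
(B) pathogen outbreak — accounts for every observation
(C) acid deposition event — surface temperature down ✓; nitrate up ✓; sediment load up ✓; shoreline vegetation loss ✓; water clarity down ✓; bird nesting decline ✗; pH down ✓
(D) upstream dam release change — fails on surface temperature down, nitrate up, sediment load up (predicts nitrate down, not nitrate up)
(B) alone accounts for all the evidence.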